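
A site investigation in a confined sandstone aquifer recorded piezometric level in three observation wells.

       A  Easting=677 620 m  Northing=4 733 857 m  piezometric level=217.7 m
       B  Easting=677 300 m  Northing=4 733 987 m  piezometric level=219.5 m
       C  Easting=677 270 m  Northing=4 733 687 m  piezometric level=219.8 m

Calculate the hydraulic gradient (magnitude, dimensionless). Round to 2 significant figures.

Taking A as reference: B−A = (-320, 130, +1.8); C−A = (-350, -170, +2.1).
Determinant of the coordinate differences = (-320)·(-170) − (-350)·130 = 99900.
∂h/∂x = [(+1.8)·(-170) − (+2.1)·130] / 99900 = -0.005796
∂h/∂y = [(-320)·(+2.1) − (-350)·(+1.8)] / 99900 = -0.0004204
|∇h| = √(-0.005796² + -0.0004204²) = 0.005811

0.0058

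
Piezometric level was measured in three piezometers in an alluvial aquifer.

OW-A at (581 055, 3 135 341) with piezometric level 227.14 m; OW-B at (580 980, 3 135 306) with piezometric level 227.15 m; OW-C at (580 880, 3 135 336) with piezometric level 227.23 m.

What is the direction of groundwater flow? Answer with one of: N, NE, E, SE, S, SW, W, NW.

Differences from OW-A: to OW-B (Δx, Δy, Δh) = (-75, -35, +0.01); to OW-C = (-175, -5, +0.09).
Solve a·Δx + b·Δy = Δh: det = (-75)·(-5) − (-175)·(-35) = -5750.
∂h/∂x = [(+0.01)·(-5) − (+0.09)·(-35)] / -5750 = -0.0005391
∂h/∂y = [(-75)·(+0.09) − (-175)·(+0.01)] / -5750 = +0.0008696
Flow = −∇h = (+0.0005391 east, -0.0008696 north), which points southeast.

SE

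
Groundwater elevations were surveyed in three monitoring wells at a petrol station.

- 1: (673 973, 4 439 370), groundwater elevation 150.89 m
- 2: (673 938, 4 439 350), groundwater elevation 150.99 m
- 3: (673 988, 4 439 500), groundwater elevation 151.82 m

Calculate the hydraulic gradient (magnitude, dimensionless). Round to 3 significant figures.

Differences from 1: to 2 (Δx, Δy, Δh) = (-35, -20, +0.10); to 3 = (15, 130, +0.93).
Solve a·Δx + b·Δy = Δh: det = (-35)·130 − 15·(-20) = -4250.
∂h/∂x = [(+0.10)·130 − (+0.93)·(-20)] / -4250 = -0.007435
∂h/∂y = [(-35)·(+0.93) − 15·(+0.10)] / -4250 = +0.008012
|∇h| = √(-0.007435² + 0.008012²) = 0.01093

0.0109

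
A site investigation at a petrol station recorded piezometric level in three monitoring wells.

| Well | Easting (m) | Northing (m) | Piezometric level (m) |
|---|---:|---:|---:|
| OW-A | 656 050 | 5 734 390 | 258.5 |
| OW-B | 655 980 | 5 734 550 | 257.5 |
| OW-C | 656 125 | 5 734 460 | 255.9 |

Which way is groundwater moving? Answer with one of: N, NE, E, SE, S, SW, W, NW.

NE

Taking OW-A as reference: OW-B−OW-A = (-70, 160, -1.0); OW-C−OW-A = (75, 70, -2.6).
Determinant of the coordinate differences = (-70)·70 − 75·160 = -16900.
∂h/∂x = [(-1.0)·70 − (-2.6)·160] / -16900 = -0.02047
∂h/∂y = [(-70)·(-2.6) − 75·(-1.0)] / -16900 = -0.01521
Flow = −∇h = (+0.02047 east, +0.01521 north), which points northeast.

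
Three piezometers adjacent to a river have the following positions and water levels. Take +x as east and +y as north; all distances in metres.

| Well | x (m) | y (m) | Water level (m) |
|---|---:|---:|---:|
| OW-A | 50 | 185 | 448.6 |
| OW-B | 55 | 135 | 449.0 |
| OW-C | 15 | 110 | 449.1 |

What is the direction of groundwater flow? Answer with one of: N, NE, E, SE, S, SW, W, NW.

N

Taking OW-A as reference: OW-B−OW-A = (5, -50, +0.4); OW-C−OW-A = (-35, -75, +0.5).
Solve a·Δx + b·Δy = Δh: det = 5·(-75) − (-35)·(-50) = -2125.
∂h/∂x = [(+0.4)·(-75) − (+0.5)·(-50)] / -2125 = +0.002353
∂h/∂y = [5·(+0.5) − (-35)·(+0.4)] / -2125 = -0.007765
Flow = −∇h = (-0.002353 east, +0.007765 north), which points north.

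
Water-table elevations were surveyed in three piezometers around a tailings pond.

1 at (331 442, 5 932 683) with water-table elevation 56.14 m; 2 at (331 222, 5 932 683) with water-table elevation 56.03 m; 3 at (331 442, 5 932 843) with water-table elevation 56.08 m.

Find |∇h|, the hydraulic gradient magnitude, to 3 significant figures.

0.000625

∂h/∂x = (56.03 − 56.14) / (331222 − 331442) = +0.0005000
∂h/∂y = (56.08 − 56.14) / (5932843 − 5932683) = -0.0003750
|∇h| = √(0.0005000² + -0.0003750²) = 0.000625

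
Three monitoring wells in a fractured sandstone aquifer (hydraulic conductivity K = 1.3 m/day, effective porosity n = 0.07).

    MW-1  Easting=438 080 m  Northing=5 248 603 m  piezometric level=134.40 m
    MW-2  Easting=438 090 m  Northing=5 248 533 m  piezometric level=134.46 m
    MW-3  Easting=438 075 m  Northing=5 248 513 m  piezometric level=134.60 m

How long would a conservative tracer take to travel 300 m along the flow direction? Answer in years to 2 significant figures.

6.2 years

Taking MW-1 as reference: MW-2−MW-1 = (10, -70, +0.06); MW-3−MW-1 = (-5, -90, +0.20).
Solve a·Δx + b·Δy = Δh: det = 10·(-90) − (-5)·(-70) = -1250.
∂h/∂x = [(+0.06)·(-90) − (+0.20)·(-70)] / -1250 = -0.006880
∂h/∂y = [10·(+0.20) − (-5)·(+0.06)] / -1250 = -0.001840
|∇h| = √(-0.006880² + -0.001840²) = 0.007122
Seepage velocity v = K·i/n = 1.3 × 0.007122 / 0.07 = 0.1323 m/day.
t = 300 / 0.1323 = 2268 days = 6.21 years.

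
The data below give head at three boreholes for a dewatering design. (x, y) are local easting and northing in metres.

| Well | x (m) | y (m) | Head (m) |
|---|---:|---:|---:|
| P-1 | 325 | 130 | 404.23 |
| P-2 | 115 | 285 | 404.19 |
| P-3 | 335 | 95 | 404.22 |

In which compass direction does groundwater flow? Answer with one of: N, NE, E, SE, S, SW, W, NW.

With h = a·x + b·y + c and P-1 as origin, the differences give:
  (-210)·a + 155·b = -0.04
  10·a + (-35)·b = -0.01
Eliminate b (×(-35) and ×155, subtract): 5800·a = 2.950 → a = ∂h/∂x = +0.0005086
Back-substitute: b = ∂h/∂y = +0.0004310.
Flow = −∇h = (-0.0005086 east, -0.0004310 north), which points southwest.

SW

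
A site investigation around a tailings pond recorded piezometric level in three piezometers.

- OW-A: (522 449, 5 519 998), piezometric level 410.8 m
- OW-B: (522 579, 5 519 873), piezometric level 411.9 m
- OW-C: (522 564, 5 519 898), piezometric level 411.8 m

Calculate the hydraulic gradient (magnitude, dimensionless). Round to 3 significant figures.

Differences from OW-A: to OW-B (Δx, Δy, Δh) = (130, -125, +1.1); to OW-C = (115, -100, +1.0).
Solve a·Δx + b·Δy = Δh: det = 130·(-100) − 115·(-125) = 1375.
∂h/∂x = [(+1.1)·(-100) − (+1.0)·(-125)] / 1375 = +0.01091
∂h/∂y = [130·(+1.0) − 115·(+1.1)] / 1375 = +0.002545
|∇h| = √(0.01091² + 0.002545²) = 0.0112

0.0112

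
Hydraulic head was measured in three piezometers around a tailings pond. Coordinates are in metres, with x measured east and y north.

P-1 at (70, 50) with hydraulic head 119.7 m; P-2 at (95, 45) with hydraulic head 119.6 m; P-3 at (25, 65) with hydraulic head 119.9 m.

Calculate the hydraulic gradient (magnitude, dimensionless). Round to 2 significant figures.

With h = a·x + b·y + c and P-1 as origin, the differences give:
  25·a + (-5)·b = -0.1
  (-45)·a + 15·b = +0.2
Eliminate b (×15 and ×(-5), subtract): 150·a = -0.50 → a = ∂h/∂x = -0.003333
Back-substitute: b = ∂h/∂y = +0.003333.
|∇h| = √(-0.003333² + 0.003333²) = 0.004714

0.0047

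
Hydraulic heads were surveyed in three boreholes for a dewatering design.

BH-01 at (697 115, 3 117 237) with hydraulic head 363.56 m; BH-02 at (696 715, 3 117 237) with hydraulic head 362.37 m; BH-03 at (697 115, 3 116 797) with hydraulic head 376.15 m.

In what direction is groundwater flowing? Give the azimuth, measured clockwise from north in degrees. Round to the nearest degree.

354°

∂h/∂x = (362.37 − 363.56) / (696715 − 697115) = +0.002975
∂h/∂y = (376.15 − 363.56) / (3116797 − 3117237) = -0.02861
Flow direction (−∇h) has components (-0.002975 E, +0.02861 N).
Azimuth = atan2(E, N) = atan2(-0.002975, +0.02861) = 354.1° ≈ 354°.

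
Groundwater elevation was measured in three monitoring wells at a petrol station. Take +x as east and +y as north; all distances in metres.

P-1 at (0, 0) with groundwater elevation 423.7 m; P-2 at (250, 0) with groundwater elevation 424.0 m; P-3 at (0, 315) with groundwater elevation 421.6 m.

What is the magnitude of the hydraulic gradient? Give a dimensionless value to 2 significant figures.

0.0068

∂h/∂x = (424.0 − 423.7) / (250 − 0) = +0.001200
∂h/∂y = (421.6 − 423.7) / (315 − 0) = -0.006667
|∇h| = √(0.001200² + -0.006667²) = 0.006774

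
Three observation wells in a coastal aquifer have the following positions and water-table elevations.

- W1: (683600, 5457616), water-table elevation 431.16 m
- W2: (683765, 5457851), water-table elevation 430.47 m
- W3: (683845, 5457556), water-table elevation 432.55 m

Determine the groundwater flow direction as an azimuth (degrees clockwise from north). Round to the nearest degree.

324°

Three-point gradient (reference W1): Δ to W2 = (165, 235, -0.69), Δ to W3 = (245, -60, +1.39).
∂h/∂x = +0.004227, ∂h/∂y = -0.005904 (det = -67475).
Flow direction (−∇h) has components (-0.004227 E, +0.005904 N).
Azimuth = atan2(E, N) = atan2(-0.004227, +0.005904) = 324.4° ≈ 324°.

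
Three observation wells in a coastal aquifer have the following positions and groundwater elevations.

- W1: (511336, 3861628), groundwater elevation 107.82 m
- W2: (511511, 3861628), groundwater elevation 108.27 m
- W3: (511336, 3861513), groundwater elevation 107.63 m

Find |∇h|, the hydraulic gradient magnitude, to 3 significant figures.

0.00306

∂h/∂x = (108.27 − 107.82) / (511511 − 511336) = +0.002571
∂h/∂y = (107.63 − 107.82) / (3861513 − 3861628) = +0.001652
|∇h| = √(0.002571² + 0.001652²) = 0.003056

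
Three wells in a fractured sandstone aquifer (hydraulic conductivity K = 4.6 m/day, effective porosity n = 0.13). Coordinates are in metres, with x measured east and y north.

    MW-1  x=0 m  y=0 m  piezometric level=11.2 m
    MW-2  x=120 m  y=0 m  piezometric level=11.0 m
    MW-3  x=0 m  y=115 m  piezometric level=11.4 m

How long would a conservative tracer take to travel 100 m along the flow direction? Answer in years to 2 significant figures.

∂h/∂x = (11.0 − 11.2) / (120 − 0) = -0.001667
∂h/∂y = (11.4 − 11.2) / (115 − 0) = +0.001739
|∇h| = √(-0.001667² + 0.001739²) = 0.002409
Seepage velocity v = K·i/n = 4.6 × 0.002409 / 0.13 = 0.08524 m/day.
t = 100 / 0.08524 = 1173 days = 3.21 years.

3.2 years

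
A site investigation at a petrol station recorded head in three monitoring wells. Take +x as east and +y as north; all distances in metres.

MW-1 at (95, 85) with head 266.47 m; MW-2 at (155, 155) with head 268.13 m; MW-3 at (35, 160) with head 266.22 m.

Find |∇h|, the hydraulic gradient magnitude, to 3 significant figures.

With h = a·x + b·y + c and MW-1 as origin, the differences give:
  60·a + 70·b = +1.66
  (-60)·a + 75·b = -0.25
Eliminate b (×75 and ×70, subtract): 8700·a = 142.000 → a = ∂h/∂x = +0.01632
Back-substitute: b = ∂h/∂y = +0.009724.
|∇h| = √(0.01632² + 0.009724²) = 0.019

0.0190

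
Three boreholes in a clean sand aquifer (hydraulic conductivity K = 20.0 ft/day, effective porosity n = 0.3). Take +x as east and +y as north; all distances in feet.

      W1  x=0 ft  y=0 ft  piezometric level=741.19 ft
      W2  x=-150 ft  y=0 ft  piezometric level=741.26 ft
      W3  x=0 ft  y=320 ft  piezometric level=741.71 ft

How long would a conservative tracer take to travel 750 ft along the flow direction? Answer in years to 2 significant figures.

∂h/∂x = (741.26 − 741.19) / (-150 − 0) = -0.0004667
∂h/∂y = (741.71 − 741.19) / (320 − 0) = +0.001625
|∇h| = √(-0.0004667² + 0.001625²) = 0.001691
Seepage velocity v = K·i/n = 20.0 × 0.001691 / 0.3 = 0.1127 ft/day.
t = 750 / 0.1127 = 6655 days = 18.2 years.

18 years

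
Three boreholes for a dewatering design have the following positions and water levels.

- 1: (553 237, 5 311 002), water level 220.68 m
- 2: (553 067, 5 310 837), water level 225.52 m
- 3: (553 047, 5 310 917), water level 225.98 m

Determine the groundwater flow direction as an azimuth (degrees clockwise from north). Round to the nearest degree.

088°

Three-point gradient (reference 1): Δ to 2 = (-170, -165, +4.84), Δ to 3 = (-190, -85, +5.30).
∂h/∂x = -0.02740, ∂h/∂y = -0.001101 (det = -16900).
Flow direction (−∇h) has components (+0.02740 E, +0.001101 N).
Azimuth = atan2(E, N) = atan2(+0.02740, +0.001101) = 87.7° ≈ 088°.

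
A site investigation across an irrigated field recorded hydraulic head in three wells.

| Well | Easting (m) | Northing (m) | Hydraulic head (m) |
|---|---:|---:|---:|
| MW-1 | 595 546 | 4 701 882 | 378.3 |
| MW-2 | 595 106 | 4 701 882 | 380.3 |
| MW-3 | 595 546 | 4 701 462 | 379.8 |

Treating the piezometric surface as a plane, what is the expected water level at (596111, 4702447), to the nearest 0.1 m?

∂h/∂x = (380.3 − 378.3) / (595106 − 595546) = -0.004545
∂h/∂y = (379.8 − 378.3) / (4701462 − 4701882) = -0.003571
h(596111, 4702447) = 378.3 + (-0.004545)·(565) + (-0.003571)·(565) = 378.3 -2.568 -2.018 = 373.714 m.

373.7 m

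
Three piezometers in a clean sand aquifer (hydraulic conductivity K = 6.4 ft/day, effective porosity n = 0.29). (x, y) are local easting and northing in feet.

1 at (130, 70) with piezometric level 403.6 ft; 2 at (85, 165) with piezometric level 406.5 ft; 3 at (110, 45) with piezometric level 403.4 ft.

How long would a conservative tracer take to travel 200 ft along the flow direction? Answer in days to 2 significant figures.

320 days

Differences from 1: to 2 (Δx, Δy, Δh) = (-45, 95, +2.9); to 3 = (-20, -25, -0.2).
Solve a·Δx + b·Δy = Δh: det = (-45)·(-25) − (-20)·95 = 3025.
∂h/∂x = [(+2.9)·(-25) − (-0.2)·95] / 3025 = -0.01769
∂h/∂y = [(-45)·(-0.2) − (-20)·(+2.9)] / 3025 = +0.02215
|∇h| = √(-0.01769² + 0.02215²) = 0.02835
Seepage velocity v = K·i/n = 6.4 × 0.02835 / 0.29 = 0.6257 ft/day.
t = 200 / 0.6257 = 319.6 days.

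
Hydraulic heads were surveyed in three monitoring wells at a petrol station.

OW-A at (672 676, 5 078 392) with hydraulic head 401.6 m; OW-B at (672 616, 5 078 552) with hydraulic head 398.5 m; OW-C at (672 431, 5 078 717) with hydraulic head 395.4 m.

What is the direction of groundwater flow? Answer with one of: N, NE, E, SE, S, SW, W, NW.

N

With h = a·x + b·y + c and OW-A as origin, the differences give:
  (-60)·a + 160·b = -3.1
  (-245)·a + 325·b = -6.2
Eliminate b (×325 and ×160, subtract): 19700·a = -15.50 → a = ∂h/∂x = -0.0007868
Back-substitute: b = ∂h/∂y = -0.01967.
Flow = −∇h = (+0.0007868 east, +0.01967 north), which points north.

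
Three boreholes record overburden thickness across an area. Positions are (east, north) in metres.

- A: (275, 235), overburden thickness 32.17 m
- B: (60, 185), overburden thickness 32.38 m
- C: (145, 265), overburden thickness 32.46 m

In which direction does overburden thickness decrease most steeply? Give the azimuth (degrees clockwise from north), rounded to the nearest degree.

With d = a·x + b·y + c and A as origin, the differences give:
  (-215)·a + (-50)·b = +0.21
  (-130)·a + 30·b = +0.29
Eliminate b (×30 and ×(-50), subtract): -12950·a = 20.800 → a = ∂d/∂x = -0.001606
Back-substitute: b = ∂d/∂y = +0.002707.
Steepest decrease is along −∇f: components (+0.001606 E, -0.002707 N).
Azimuth = atan2(+0.001606, -0.002707) = 149.3° ≈ 149°.

149°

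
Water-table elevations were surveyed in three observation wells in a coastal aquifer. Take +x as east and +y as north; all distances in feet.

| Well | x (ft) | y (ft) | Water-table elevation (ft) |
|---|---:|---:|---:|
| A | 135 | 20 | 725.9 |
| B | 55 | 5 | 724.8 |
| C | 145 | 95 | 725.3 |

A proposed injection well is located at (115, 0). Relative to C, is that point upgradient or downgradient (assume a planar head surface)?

upgradient

Differences from A: to B (Δx, Δy, Δh) = (-80, -15, -1.1); to C = (10, 75, -0.6).
Determinant of the coordinate differences = (-80)·75 − 10·(-15) = -5850.
∂h/∂x = [(-1.1)·75 − (-0.6)·(-15)] / -5850 = +0.01564
∂h/∂y = [(-80)·(-0.6) − 10·(-1.1)] / -5850 = -0.01009
Head at (115, 0) = 725.9 + (+0.01564)·(-20) + (-0.01009)·(-20) = 725.79 ft.
That is higher than the 725.3 ft at C, so the point is upgradient.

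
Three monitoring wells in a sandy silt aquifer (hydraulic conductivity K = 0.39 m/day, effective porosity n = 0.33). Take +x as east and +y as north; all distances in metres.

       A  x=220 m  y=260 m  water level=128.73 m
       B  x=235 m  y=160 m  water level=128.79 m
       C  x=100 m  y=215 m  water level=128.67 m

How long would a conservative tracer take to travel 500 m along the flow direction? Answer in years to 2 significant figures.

With h = a·x + b·y + c and A as origin, the differences give:
  15·a + (-100)·b = +0.06
  (-120)·a + (-45)·b = -0.06
Eliminate b (×(-45) and ×(-100), subtract): -12675·a = -8.700 → a = ∂h/∂x = +0.0006864
Back-substitute: b = ∂h/∂y = -0.0004970.
|∇h| = √(0.0006864² + -0.0004970²) = 0.0008474
Seepage velocity v = K·i/n = 0.39 × 0.0008474 / 0.33 = 0.001001 m/day.
t = 500 / 0.001001 = 4.995e+05 days = 1.37e+03 years.

1400 years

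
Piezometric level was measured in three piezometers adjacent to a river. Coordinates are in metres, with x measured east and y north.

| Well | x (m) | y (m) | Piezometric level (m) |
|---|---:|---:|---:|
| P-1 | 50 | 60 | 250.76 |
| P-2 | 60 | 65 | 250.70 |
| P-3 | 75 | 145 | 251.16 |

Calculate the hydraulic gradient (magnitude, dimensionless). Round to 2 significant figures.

0.012

Differences from P-1: to P-2 (Δx, Δy, Δh) = (10, 5, -0.06); to P-3 = (25, 85, +0.40).
Solve a·Δx + b·Δy = Δh: det = 10·85 − 25·5 = 725.
∂h/∂x = [(-0.06)·85 − (+0.40)·5] / 725 = -0.009793
∂h/∂y = [10·(+0.40) − 25·(-0.06)] / 725 = +0.007586
|∇h| = √(-0.009793² + 0.007586²) = 0.01239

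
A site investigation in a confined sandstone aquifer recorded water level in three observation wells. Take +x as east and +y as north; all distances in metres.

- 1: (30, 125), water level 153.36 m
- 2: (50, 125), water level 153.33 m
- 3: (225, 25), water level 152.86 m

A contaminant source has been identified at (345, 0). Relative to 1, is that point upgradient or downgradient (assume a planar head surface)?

Differences from 1: to 2 (Δx, Δy, Δh) = (20, 0, -0.03); to 3 = (195, -100, -0.50).
Solve a·Δx + b·Δy = Δh: det = 20·(-100) − 195·0 = -2000.
∂h/∂x = [(-0.03)·(-100) − (-0.50)·0] / -2000 = -0.001500
∂h/∂y = [20·(-0.50) − 195·(-0.03)] / -2000 = +0.002075
Head at (345, 0) = 153.36 + (-0.001500)·(315) + (+0.002075)·(-125) = 152.63 m.
That is lower than the 153.36 m at 1, so the point is downgradient.

downgradient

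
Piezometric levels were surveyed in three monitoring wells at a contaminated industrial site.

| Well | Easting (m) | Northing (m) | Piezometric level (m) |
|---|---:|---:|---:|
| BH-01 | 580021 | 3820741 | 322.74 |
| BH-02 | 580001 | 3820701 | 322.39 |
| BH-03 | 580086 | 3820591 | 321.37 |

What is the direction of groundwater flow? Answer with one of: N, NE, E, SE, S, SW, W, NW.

Differences from BH-01: to BH-02 (Δx, Δy, Δh) = (-20, -40, -0.35); to BH-03 = (65, -150, -1.37).
Solve a·Δx + b·Δy = Δh: det = (-20)·(-150) − 65·(-40) = 5600.
∂h/∂x = [(-0.35)·(-150) − (-1.37)·(-40)] / 5600 = -0.0004107
∂h/∂y = [(-20)·(-1.37) − 65·(-0.35)] / 5600 = +0.008955
Flow = −∇h = (+0.0004107 east, -0.008955 north), which points south.

S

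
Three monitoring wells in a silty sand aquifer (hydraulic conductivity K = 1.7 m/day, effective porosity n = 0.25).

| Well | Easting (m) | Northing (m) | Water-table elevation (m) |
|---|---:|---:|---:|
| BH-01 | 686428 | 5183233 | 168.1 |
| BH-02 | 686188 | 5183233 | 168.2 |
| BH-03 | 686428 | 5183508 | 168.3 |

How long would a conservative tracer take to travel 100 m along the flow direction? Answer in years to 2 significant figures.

48 years

∂h/∂x = (168.2 − 168.1) / (686188 − 686428) = -0.0004167
∂h/∂y = (168.3 − 168.1) / (5183508 − 5183233) = +0.0007273
|∇h| = √(-0.0004167² + 0.0007273²) = 0.0008382
Seepage velocity v = K·i/n = 1.7 × 0.0008382 / 0.25 = 0.0057 m/day.
t = 100 / 0.0057 = 1.754e+04 days = 48 years.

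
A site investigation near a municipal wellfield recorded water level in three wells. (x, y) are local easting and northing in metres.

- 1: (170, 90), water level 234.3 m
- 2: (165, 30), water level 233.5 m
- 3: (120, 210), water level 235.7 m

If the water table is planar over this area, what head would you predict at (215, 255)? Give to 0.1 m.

236.6 m

Differences from 1: to 2 (Δx, Δy, Δh) = (-5, -60, -0.8); to 3 = (-50, 120, +1.4).
Solve a·Δx + b·Δy = Δh: det = (-5)·120 − (-50)·(-60) = -3600.
∂h/∂x = [(-0.8)·120 − (+1.4)·(-60)] / -3600 = +0.003333
∂h/∂y = [(-5)·(+1.4) − (-50)·(-0.8)] / -3600 = +0.01306
h(215, 255) = 234.3 + (+0.003333)·(45) + (+0.01306)·(165) = 234.3 +0.150 +2.154 = 236.604 m.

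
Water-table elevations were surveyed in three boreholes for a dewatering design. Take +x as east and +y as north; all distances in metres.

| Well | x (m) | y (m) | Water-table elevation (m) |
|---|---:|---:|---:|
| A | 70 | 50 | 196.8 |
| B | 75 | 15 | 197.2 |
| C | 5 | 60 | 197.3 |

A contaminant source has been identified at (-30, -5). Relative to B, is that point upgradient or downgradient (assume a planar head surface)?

upgradient

Three-point gradient (reference A): Δ to B = (5, -35, +0.4), Δ to C = (-65, 10, +0.5).
∂h/∂x = -0.009663, ∂h/∂y = -0.01281 (det = -2225).
Head at (-30, -5) = 196.8 + (-0.009663)·(-100) + (-0.01281)·(-55) = 198.47 m.
That is higher than the 197.2 m at B, so the point is upgradient.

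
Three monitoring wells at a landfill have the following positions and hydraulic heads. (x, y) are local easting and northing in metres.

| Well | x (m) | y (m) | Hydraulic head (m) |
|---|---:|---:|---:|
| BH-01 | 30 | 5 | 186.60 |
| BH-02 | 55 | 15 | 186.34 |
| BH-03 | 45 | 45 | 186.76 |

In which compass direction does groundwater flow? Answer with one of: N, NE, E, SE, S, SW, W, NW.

SE

Taking BH-01 as reference: BH-02−BH-01 = (25, 10, -0.26); BH-03−BH-01 = (15, 40, +0.16).
Solve a·Δx + b·Δy = Δh: det = 25·40 − 15·10 = 850.
∂h/∂x = [(-0.26)·40 − (+0.16)·10] / 850 = -0.01412
∂h/∂y = [25·(+0.16) − 15·(-0.26)] / 850 = +0.009294
Flow = −∇h = (+0.01412 east, -0.009294 north), which points southeast.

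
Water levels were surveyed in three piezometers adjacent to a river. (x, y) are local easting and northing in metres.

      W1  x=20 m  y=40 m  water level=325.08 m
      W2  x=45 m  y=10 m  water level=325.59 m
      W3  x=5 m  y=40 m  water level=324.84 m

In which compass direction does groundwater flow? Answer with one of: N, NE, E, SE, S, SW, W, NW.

W

Three-point gradient (reference W1): Δ to W2 = (25, -30, +0.51), Δ to W3 = (-15, 0, -0.24).
∂h/∂x = +0.01600, ∂h/∂y = -0.003667 (det = -450).
Flow = −∇h = (-0.01600 east, +0.003667 north), which points west.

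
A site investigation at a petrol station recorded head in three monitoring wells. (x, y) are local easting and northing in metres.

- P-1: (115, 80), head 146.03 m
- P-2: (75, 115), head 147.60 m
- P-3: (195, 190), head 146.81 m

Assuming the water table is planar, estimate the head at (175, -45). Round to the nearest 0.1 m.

142.1 m

Taking P-1 as reference: P-2−P-1 = (-40, 35, +1.57); P-3−P-1 = (80, 110, +0.78).
Solve a·Δx + b·Δy = Δh: det = (-40)·110 − 80·35 = -7200.
∂h/∂x = [(+1.57)·110 − (+0.78)·35] / -7200 = -0.02019
∂h/∂y = [(-40)·(+0.78) − 80·(+1.57)] / -7200 = +0.02178
h(175, -45) = 146.03 + (-0.02019)·(60) + (+0.02178)·(-125) = 146.03 -1.212 -2.722 = 142.096 m.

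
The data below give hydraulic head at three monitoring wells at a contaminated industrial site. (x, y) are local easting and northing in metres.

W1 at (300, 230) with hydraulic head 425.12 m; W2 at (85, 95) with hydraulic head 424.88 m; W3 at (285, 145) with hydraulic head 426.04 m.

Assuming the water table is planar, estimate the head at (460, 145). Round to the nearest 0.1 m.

Differences from W1: to W2 (Δx, Δy, Δh) = (-215, -135, -0.24); to W3 = (-15, -85, +0.92).
Solve a·Δx + b·Δy = Δh: det = (-215)·(-85) − (-15)·(-135) = 16250.
∂h/∂x = [(-0.24)·(-85) − (+0.92)·(-135)] / 16250 = +0.008898
∂h/∂y = [(-215)·(+0.92) − (-15)·(-0.24)] / 16250 = -0.01239
h(460, 145) = 425.12 + (+0.008898)·(160) + (-0.01239)·(-85) = 425.12 +1.424 +1.053 = 427.597 m.

427.6 m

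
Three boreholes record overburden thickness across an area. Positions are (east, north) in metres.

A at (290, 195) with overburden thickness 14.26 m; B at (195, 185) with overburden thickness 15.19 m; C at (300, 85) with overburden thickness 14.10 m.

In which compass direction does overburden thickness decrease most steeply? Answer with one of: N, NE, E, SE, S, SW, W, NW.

With d = a·x + b·y + c and A as origin, the differences give:
  (-95)·a + (-10)·b = +0.93
  10·a + (-110)·b = -0.16
Eliminate b (×(-110) and ×(-10), subtract): 10550·a = -103.900 → a = ∂d/∂x = -0.009848
Back-substitute: b = ∂d/∂y = +0.0005592.
Steepest decrease is along −∇f = (+0.009848 E, -0.0005592 N) → east.

E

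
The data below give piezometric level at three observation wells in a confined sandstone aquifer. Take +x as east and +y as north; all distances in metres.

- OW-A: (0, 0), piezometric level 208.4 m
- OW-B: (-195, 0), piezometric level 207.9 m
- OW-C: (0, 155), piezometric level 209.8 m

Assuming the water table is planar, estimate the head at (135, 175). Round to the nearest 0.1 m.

210.3 m

∂h/∂x = (207.9 − 208.4) / (-195 − 0) = +0.002564
∂h/∂y = (209.8 − 208.4) / (155 − 0) = +0.009032
h(135, 175) = 208.4 + (+0.002564)·(135) + (+0.009032)·(175) = 208.4 +0.346 +1.581 = 210.327 m.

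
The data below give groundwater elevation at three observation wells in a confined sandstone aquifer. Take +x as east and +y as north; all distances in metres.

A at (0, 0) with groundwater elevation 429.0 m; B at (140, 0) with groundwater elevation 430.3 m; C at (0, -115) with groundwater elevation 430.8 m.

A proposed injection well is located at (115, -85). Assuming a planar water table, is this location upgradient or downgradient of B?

upgradient

∂h/∂x = (430.3 − 429.0) / (140 − 0) = +0.009286
∂h/∂y = (430.8 − 429.0) / (-115 − 0) = -0.01565
Head at (115, -85) = 429.0 + (+0.009286)·(115) + (-0.01565)·(-85) = 431.40 m.
That is higher than the 430.3 m at B, so the point is upgradient.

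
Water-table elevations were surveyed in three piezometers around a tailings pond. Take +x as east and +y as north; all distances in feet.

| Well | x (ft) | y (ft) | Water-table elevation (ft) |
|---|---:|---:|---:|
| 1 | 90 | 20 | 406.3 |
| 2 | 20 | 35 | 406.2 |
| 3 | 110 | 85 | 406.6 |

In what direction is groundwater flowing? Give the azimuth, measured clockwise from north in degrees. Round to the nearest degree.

With h = a·x + b·y + c and 1 as origin, the differences give:
  (-70)·a + 15·b = -0.1
  20·a + 65·b = +0.3
Eliminate b (×65 and ×15, subtract): -4850·a = -11.00 → a = ∂h/∂x = +0.002268
Back-substitute: b = ∂h/∂y = +0.003918.
Flow direction (−∇h) has components (-0.002268 E, -0.003918 N).
Azimuth = atan2(E, N) = atan2(-0.002268, -0.003918) = 210.1° ≈ 210°.

210°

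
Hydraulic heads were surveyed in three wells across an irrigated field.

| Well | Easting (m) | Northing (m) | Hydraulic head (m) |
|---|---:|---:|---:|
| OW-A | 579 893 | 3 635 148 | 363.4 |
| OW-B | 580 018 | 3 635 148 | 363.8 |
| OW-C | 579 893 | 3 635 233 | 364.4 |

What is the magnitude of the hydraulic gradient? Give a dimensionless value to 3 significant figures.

∂h/∂x = (363.8 − 363.4) / (580018 − 579893) = +0.003200
∂h/∂y = (364.4 − 363.4) / (3635233 − 3635148) = +0.01176
|∇h| = √(0.003200² + 0.01176²) = 0.01219

0.0122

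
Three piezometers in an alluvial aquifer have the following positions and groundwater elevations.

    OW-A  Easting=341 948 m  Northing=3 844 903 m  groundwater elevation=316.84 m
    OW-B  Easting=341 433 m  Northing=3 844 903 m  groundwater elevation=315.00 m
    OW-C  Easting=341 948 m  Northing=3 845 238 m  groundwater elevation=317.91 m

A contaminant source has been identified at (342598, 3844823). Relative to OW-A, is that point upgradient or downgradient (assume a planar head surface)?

upgradient

∂h/∂x = (315.00 − 316.84) / (341433 − 341948) = +0.003573
∂h/∂y = (317.91 − 316.84) / (3845238 − 3844903) = +0.003194
Head at (342598, 3844823) = 316.84 + (+0.003573)·(650) + (+0.003194)·(-80) = 318.91 m.
That is higher than the 316.84 m at OW-A, so the point is upgradient.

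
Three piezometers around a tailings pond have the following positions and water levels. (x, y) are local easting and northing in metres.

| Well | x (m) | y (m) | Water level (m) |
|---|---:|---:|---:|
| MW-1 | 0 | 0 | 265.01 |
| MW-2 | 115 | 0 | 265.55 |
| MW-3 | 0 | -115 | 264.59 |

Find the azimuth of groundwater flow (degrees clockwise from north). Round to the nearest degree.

∂h/∂x = (265.55 − 265.01) / (115 − 0) = +0.004696
∂h/∂y = (264.59 − 265.01) / (-115 − 0) = +0.003652
Flow direction (−∇h) has components (-0.004696 E, -0.003652 N).
Azimuth = atan2(E, N) = atan2(-0.004696, -0.003652) = 232.1° ≈ 232°.

232°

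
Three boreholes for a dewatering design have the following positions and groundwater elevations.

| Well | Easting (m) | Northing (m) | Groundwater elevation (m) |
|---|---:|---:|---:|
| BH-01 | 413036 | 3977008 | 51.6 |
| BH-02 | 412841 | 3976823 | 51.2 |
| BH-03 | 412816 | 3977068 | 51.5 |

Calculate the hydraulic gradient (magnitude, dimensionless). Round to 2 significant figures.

0.0015

Differences from BH-01: to BH-02 (Δx, Δy, Δh) = (-195, -185, -0.4); to BH-03 = (-220, 60, -0.1).
Determinant of the coordinate differences = (-195)·60 − (-220)·(-185) = -52400.
∂h/∂x = [(-0.4)·60 − (-0.1)·(-185)] / -52400 = +0.0008111
∂h/∂y = [(-195)·(-0.1) − (-220)·(-0.4)] / -52400 = +0.001307
|∇h| = √(0.0008111² + 0.001307²) = 0.001538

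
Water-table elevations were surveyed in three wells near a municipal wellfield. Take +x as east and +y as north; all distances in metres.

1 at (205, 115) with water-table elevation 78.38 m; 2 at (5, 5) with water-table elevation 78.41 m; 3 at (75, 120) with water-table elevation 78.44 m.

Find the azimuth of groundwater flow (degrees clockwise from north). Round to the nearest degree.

Taking 1 as reference: 2−1 = (-200, -110, +0.03); 3−1 = (-130, 5, +0.06).
Determinant of the coordinate differences = (-200)·5 − (-130)·(-110) = -15300.
∂h/∂x = [(+0.03)·5 − (+0.06)·(-110)] / -15300 = -0.0004412
∂h/∂y = [(-200)·(+0.06) − (-130)·(+0.03)] / -15300 = +0.0005294
Flow direction (−∇h) has components (+0.0004412 E, -0.0005294 N).
Azimuth = atan2(E, N) = atan2(+0.0004412, -0.0005294) = 140.2° ≈ 140°.

140°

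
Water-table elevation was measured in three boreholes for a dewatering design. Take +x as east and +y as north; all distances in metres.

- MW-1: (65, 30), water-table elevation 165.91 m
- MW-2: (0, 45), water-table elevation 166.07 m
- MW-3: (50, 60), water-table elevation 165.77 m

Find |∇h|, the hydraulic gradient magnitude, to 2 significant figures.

Taking MW-1 as reference: MW-2−MW-1 = (-65, 15, +0.16); MW-3−MW-1 = (-15, 30, -0.14).
Determinant of the coordinate differences = (-65)·30 − (-15)·15 = -1725.
∂h/∂x = [(+0.16)·30 − (-0.14)·15] / -1725 = -0.004000
∂h/∂y = [(-65)·(-0.14) − (-15)·(+0.16)] / -1725 = -0.006667
|∇h| = √(-0.004000² + -0.006667²) = 0.007775

0.0078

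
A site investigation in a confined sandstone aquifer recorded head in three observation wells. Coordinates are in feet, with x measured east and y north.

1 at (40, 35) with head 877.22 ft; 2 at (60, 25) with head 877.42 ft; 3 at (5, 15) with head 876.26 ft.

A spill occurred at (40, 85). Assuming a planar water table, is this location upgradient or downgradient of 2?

upgradient

With h = a·x + b·y + c and 1 as origin, the differences give:
  20·a + (-10)·b = +0.20
  (-35)·a + (-20)·b = -0.96
Eliminate b (×(-20) and ×(-10), subtract): -750·a = -13.600 → a = ∂h/∂x = +0.01813
Back-substitute: b = ∂h/∂y = +0.01627.
Head at (40, 85) = 877.22 + (+0.01813)·(0) + (+0.01627)·(50) = 878.03 ft.
That is higher than the 877.42 ft at 2, so the point is upgradient.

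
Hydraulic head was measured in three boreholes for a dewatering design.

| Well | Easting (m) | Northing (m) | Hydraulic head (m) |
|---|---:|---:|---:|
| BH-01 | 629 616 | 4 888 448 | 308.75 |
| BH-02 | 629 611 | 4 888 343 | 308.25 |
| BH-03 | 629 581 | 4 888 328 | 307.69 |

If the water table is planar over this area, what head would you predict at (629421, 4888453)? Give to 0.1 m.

305.5 m

With h = a·x + b·y + c and BH-01 as origin, the differences give:
  (-5)·a + (-105)·b = -0.50
  (-35)·a + (-120)·b = -1.06
Eliminate b (×(-120) and ×(-105), subtract): -3075·a = -51.300 → a = ∂h/∂x = +0.01668
Back-substitute: b = ∂h/∂y = +0.003967.
h(629421, 4888453) = 308.75 + (+0.01668)·(-195) + (+0.003967)·(5) = 308.75 -3.253 +0.020 = 305.517 m.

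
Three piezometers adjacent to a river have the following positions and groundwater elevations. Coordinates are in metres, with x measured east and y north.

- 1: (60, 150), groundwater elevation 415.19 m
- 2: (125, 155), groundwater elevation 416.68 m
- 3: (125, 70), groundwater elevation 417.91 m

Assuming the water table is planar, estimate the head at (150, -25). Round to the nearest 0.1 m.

419.9 m

Three-point gradient (reference 1): Δ to 2 = (65, 5, +1.49), Δ to 3 = (65, -80, +2.72).
∂h/∂x = +0.02404, ∂h/∂y = -0.01447 (det = -5525).
h(150, -25) = 415.19 + (+0.02404)·(90) + (-0.01447)·(-175) = 415.19 +2.163 +2.532 = 419.886 m.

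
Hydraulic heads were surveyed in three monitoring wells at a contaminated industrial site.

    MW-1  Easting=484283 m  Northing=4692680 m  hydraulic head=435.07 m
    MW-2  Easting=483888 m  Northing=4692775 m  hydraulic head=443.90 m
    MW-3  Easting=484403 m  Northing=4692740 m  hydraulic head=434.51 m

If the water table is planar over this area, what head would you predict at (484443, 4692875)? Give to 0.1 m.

437.1 m

Three-point gradient (reference MW-1): Δ to MW-2 = (-395, 95, +8.83), Δ to MW-3 = (120, 60, -0.56).
∂h/∂x = -0.01661, ∂h/∂y = +0.02389 (det = -35100).
h(484443, 4692875) = 435.07 + (-0.01661)·(160) + (+0.02389)·(195) = 435.07 -2.658 +4.658 = 437.070 m.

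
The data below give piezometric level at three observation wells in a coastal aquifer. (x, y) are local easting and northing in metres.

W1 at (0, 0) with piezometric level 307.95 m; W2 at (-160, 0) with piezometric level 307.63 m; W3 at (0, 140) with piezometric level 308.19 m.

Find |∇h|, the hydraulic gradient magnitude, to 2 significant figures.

0.0026

∂h/∂x = (307.63 − 307.95) / (-160 − 0) = +0.002000
∂h/∂y = (308.19 − 307.95) / (140 − 0) = +0.001714
|∇h| = √(0.002000² + 0.001714²) = 0.002634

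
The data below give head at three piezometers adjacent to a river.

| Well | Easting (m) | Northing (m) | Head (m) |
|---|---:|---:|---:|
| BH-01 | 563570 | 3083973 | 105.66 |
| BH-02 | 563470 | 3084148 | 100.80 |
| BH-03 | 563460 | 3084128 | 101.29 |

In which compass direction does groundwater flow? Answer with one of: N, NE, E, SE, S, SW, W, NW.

N

With h = a·x + b·y + c and BH-01 as origin, the differences give:
  (-100)·a + 175·b = -4.86
  (-110)·a + 155·b = -4.37
Eliminate b (×155 and ×175, subtract): 3750·a = 11.450 → a = ∂h/∂x = +0.003053
Back-substitute: b = ∂h/∂y = -0.02603.
Flow = −∇h = (-0.003053 east, +0.02603 north), which points north.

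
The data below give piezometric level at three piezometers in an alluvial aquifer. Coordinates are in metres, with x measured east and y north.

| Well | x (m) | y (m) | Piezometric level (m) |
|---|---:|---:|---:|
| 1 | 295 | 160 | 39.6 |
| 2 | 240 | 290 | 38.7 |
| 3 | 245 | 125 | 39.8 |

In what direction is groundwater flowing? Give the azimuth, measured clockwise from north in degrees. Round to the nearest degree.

354°

With h = a·x + b·y + c and 1 as origin, the differences give:
  (-55)·a + 130·b = -0.9
  (-50)·a + (-35)·b = +0.2
Eliminate b (×(-35) and ×130, subtract): 8425·a = 5.50 → a = ∂h/∂x = +0.0006528
Back-substitute: b = ∂h/∂y = -0.006647.
Flow direction (−∇h) has components (-0.0006528 E, +0.006647 N).
Azimuth = atan2(E, N) = atan2(-0.0006528, +0.006647) = 354.4° ≈ 354°.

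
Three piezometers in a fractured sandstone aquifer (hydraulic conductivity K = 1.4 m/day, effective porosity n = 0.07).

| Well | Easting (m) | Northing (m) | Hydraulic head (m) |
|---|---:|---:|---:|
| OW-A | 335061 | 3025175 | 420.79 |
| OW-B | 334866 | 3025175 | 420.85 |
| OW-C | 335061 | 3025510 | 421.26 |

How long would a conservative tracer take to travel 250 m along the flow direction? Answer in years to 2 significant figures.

24 years

∂h/∂x = (420.85 − 420.79) / (334866 − 335061) = -0.0003077
∂h/∂y = (421.26 − 420.79) / (3025510 − 3025175) = +0.001403
|∇h| = √(-0.0003077² + 0.001403²) = 0.001436
Seepage velocity v = K·i/n = 1.4 × 0.001436 / 0.07 = 0.02872 m/day.
t = 250 / 0.02872 = 8705 days = 23.8 years.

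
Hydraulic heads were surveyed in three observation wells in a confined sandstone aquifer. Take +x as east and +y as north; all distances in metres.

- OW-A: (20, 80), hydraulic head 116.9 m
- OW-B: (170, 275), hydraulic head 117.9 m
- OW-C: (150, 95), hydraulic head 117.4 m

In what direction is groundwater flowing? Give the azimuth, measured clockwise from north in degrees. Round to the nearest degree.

236°

Taking OW-A as reference: OW-B−OW-A = (150, 195, +1.0); OW-C−OW-A = (130, 15, +0.5).
Solve a·Δx + b·Δy = Δh: det = 150·15 − 130·195 = -23100.
∂h/∂x = [(+1.0)·15 − (+0.5)·195] / -23100 = +0.003571
∂h/∂y = [150·(+0.5) − 130·(+1.0)] / -23100 = +0.002381
Flow direction (−∇h) has components (-0.003571 E, -0.002381 N).
Azimuth = atan2(E, N) = atan2(-0.003571, -0.002381) = 236.3° ≈ 236°.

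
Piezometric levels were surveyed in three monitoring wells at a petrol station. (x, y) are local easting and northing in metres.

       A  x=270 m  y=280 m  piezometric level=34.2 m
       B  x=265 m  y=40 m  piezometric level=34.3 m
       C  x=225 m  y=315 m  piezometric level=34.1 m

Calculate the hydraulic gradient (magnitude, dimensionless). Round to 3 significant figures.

Differences from A: to B (Δx, Δy, Δh) = (-5, -240, +0.1); to C = (-45, 35, -0.1).
Solve a·Δx + b·Δy = Δh: det = (-5)·35 − (-45)·(-240) = -10975.
∂h/∂x = [(+0.1)·35 − (-0.1)·(-240)] / -10975 = +0.001868
∂h/∂y = [(-5)·(-0.1) − (-45)·(+0.1)] / -10975 = -0.0004556
|∇h| = √(0.001868² + -0.0004556²) = 0.001923

0.00192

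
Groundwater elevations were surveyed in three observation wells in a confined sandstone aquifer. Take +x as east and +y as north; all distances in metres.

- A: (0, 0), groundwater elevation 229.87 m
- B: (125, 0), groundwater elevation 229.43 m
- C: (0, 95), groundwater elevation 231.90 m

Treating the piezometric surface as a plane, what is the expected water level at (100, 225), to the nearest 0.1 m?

234.3 m

∂h/∂x = (229.43 − 229.87) / (125 − 0) = -0.003520
∂h/∂y = (231.90 − 229.87) / (95 − 0) = +0.02137
h(100, 225) = 229.87 + (-0.003520)·(100) + (+0.02137)·(225) = 229.87 -0.352 +4.808 = 234.326 m.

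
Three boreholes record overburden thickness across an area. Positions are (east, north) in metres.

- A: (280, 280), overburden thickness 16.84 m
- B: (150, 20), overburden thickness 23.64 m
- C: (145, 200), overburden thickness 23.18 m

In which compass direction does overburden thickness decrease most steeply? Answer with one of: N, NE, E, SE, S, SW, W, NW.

Three-point gradient (reference A): Δ to B = (-130, -260, +6.80), Δ to C = (-135, -80, +6.34).
∂d/∂x = -0.04471, ∂d/∂y = -0.003798 (det = -24700).
Steepest decrease is along −∇f = (+0.04471 E, +0.003798 N) → east.

E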